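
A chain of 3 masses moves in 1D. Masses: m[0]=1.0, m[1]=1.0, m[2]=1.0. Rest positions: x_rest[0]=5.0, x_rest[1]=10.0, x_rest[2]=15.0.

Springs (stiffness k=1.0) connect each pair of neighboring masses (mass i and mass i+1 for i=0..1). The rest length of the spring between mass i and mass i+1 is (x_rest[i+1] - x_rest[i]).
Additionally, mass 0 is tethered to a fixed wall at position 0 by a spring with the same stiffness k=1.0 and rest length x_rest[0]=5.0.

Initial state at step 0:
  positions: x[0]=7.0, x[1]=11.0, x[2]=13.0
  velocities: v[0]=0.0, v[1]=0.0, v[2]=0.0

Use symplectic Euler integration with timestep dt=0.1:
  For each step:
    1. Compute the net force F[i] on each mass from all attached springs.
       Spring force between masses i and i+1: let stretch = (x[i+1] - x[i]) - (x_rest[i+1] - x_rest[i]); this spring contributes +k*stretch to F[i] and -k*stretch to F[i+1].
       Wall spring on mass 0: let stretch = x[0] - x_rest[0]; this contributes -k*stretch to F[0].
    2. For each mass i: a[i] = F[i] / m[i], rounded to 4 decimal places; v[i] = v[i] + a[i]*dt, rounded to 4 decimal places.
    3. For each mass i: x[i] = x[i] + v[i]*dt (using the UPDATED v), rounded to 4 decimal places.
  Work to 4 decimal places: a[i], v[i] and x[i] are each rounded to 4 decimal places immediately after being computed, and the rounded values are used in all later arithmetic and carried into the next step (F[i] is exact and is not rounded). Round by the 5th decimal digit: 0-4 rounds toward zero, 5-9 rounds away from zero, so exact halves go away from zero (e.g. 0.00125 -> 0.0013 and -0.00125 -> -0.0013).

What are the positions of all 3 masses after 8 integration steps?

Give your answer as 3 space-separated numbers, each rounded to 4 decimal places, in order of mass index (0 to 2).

Step 0: x=[7.0000 11.0000 13.0000] v=[0.0000 0.0000 0.0000]
Step 1: x=[6.9700 10.9800 13.0300] v=[-0.3000 -0.2000 0.3000]
Step 2: x=[6.9104 10.9404 13.0895] v=[-0.5960 -0.3960 0.5950]
Step 3: x=[6.8220 10.8820 13.1775] v=[-0.8840 -0.5841 0.8801]
Step 4: x=[6.7060 10.8059 13.2926] v=[-1.1602 -0.7606 1.1506]
Step 5: x=[6.5639 10.7137 13.4328] v=[-1.4208 -0.9219 1.4019]
Step 6: x=[6.3977 10.6072 13.5958] v=[-1.6622 -1.0650 1.6300]
Step 7: x=[6.2096 10.4885 13.7789] v=[-1.8810 -1.1871 1.8311]
Step 8: x=[6.0022 10.3599 13.9791] v=[-2.0741 -1.2860 2.0021]

Answer: 6.0022 10.3599 13.9791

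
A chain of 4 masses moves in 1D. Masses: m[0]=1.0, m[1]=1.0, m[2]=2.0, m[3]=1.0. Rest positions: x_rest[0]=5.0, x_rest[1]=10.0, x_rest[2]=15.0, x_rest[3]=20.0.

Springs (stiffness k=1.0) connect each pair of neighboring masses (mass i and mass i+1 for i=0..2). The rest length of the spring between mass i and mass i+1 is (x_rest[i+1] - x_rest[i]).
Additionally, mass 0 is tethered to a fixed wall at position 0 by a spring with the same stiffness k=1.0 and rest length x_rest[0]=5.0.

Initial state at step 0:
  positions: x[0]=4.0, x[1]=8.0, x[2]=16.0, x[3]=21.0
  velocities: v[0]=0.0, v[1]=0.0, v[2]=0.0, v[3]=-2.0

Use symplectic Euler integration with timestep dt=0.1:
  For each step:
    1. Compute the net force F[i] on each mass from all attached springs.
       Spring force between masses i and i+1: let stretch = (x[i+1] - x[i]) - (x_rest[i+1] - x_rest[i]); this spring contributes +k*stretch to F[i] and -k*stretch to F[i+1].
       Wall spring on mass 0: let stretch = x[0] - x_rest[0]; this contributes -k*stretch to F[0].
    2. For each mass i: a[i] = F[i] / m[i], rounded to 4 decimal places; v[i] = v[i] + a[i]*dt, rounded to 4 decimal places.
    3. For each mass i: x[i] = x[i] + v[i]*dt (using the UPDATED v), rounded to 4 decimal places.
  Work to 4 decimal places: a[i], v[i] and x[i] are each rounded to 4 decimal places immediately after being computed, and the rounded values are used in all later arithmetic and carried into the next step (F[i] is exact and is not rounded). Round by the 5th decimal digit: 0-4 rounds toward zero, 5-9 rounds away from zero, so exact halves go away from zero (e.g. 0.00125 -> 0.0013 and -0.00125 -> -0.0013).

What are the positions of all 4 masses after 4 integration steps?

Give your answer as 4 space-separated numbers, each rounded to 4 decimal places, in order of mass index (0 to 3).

Step 0: x=[4.0000 8.0000 16.0000 21.0000] v=[0.0000 0.0000 0.0000 -2.0000]
Step 1: x=[4.0000 8.0400 15.9850 20.8000] v=[0.0000 0.4000 -0.1500 -2.0000]
Step 2: x=[4.0004 8.1191 15.9544 20.6019] v=[0.0040 0.7905 -0.3065 -1.9815]
Step 3: x=[4.0020 8.2353 15.9078 20.4073] v=[0.0158 1.1622 -0.4659 -1.9463]
Step 4: x=[4.0059 8.3859 15.8453 20.2177] v=[0.0389 1.5061 -0.6246 -1.8963]

Answer: 4.0059 8.3859 15.8453 20.2177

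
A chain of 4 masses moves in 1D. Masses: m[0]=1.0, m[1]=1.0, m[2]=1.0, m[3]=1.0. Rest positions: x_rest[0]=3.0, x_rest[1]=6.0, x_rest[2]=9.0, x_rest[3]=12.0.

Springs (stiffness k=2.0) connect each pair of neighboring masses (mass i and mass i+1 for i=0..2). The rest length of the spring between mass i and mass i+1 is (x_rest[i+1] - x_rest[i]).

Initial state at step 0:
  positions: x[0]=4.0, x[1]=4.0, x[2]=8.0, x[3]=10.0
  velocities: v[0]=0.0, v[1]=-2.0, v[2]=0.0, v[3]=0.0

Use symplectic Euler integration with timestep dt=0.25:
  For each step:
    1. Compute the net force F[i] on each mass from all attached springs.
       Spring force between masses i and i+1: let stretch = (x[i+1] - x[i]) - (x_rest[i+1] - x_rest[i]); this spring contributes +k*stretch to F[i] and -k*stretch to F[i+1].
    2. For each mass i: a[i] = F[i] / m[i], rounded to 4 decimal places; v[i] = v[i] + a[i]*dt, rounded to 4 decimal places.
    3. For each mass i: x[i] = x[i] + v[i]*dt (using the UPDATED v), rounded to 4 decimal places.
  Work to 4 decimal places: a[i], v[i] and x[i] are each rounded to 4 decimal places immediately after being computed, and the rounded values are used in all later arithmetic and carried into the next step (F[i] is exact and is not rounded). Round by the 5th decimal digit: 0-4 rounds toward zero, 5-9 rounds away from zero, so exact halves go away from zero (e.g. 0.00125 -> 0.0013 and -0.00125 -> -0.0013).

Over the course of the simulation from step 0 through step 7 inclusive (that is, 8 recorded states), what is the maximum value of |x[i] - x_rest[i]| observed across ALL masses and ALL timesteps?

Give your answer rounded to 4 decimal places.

Step 0: x=[4.0000 4.0000 8.0000 10.0000] v=[0.0000 -2.0000 0.0000 0.0000]
Step 1: x=[3.6250 4.0000 7.7500 10.1250] v=[-1.5000 0.0000 -1.0000 0.5000]
Step 2: x=[2.9219 4.4219 7.3281 10.3281] v=[-2.8125 1.6875 -1.6875 0.8125]
Step 3: x=[2.0313 5.0196 6.9180 10.5312] v=[-3.5625 2.3906 -1.6406 0.8125]
Step 4: x=[1.1392 5.4810 6.7222 10.6577] v=[-3.5684 1.8457 -0.7832 0.5059]
Step 5: x=[0.4148 5.5549 6.8632 10.6673] v=[-2.8975 0.2954 0.5640 0.0382]
Step 6: x=[-0.0421 5.1498 7.3162 10.5763] v=[-1.8275 -1.6205 1.8119 -0.3639]
Step 7: x=[-0.2250 4.3665 7.9059 10.4528] v=[-0.7316 -3.1333 2.3588 -0.4940]
Max displacement = 3.2250

Answer: 3.2250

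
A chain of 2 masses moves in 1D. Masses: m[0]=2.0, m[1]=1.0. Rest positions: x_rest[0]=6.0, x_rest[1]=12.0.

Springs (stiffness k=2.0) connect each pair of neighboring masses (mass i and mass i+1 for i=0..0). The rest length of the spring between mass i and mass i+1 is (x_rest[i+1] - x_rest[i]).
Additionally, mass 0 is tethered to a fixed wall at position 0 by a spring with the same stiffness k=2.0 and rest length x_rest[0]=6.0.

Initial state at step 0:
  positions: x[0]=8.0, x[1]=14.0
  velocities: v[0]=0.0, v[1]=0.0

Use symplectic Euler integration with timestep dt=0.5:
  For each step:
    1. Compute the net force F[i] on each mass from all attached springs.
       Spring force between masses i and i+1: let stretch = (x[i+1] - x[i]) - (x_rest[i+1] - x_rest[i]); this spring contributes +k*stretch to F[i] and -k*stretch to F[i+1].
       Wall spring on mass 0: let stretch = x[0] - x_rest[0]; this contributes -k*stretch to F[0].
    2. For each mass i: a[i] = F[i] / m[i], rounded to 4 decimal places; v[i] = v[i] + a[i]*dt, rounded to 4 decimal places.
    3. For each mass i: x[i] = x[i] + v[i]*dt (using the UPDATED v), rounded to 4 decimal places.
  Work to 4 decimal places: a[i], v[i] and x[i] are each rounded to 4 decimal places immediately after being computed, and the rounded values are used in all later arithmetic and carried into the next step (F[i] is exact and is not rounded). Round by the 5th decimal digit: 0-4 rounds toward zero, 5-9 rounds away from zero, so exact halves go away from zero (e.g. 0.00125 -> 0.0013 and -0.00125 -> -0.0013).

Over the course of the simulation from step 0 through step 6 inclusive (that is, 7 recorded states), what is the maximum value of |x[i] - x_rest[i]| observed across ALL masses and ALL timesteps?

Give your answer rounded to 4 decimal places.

Answer: 2.4413

Derivation:
Step 0: x=[8.0000 14.0000] v=[0.0000 0.0000]
Step 1: x=[7.5000 14.0000] v=[-1.0000 0.0000]
Step 2: x=[6.7500 13.7500] v=[-1.5000 -0.5000]
Step 3: x=[6.0625 13.0000] v=[-1.3750 -1.5000]
Step 4: x=[5.5938 11.7813] v=[-0.9375 -2.4375]
Step 5: x=[5.2735 10.4688] v=[-0.6407 -2.6250]
Step 6: x=[4.9336 9.5587] v=[-0.6798 -1.8203]
Max displacement = 2.4413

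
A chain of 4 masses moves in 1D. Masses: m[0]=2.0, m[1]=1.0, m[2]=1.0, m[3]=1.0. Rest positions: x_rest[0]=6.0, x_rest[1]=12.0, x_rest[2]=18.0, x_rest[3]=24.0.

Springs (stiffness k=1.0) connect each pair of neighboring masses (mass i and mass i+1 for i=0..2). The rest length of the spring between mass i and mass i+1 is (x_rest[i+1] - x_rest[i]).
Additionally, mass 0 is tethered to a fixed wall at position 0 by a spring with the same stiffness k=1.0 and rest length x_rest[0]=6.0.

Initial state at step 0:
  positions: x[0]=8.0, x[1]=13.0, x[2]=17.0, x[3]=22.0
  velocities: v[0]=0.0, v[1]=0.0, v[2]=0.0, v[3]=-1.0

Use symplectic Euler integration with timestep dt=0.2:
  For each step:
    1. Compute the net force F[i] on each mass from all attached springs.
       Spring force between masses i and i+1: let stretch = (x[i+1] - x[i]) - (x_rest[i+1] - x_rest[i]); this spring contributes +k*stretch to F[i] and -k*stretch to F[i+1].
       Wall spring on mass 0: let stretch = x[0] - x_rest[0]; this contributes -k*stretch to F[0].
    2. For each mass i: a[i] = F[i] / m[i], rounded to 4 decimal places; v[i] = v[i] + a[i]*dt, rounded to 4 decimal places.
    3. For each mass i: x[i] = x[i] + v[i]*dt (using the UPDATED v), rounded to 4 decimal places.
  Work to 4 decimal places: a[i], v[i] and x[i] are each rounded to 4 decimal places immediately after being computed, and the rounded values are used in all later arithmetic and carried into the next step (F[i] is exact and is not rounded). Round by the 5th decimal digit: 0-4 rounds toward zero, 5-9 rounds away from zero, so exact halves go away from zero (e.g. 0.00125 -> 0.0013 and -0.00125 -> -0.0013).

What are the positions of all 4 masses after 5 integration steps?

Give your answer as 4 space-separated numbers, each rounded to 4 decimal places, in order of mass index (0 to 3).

Answer: 7.1555 12.4709 17.3568 21.7436

Derivation:
Step 0: x=[8.0000 13.0000 17.0000 22.0000] v=[0.0000 0.0000 0.0000 -1.0000]
Step 1: x=[7.9400 12.9600 17.0400 21.8400] v=[-0.3000 -0.2000 0.2000 -0.8000]
Step 2: x=[7.8216 12.8824 17.1088 21.7280] v=[-0.5920 -0.3880 0.3440 -0.5600]
Step 3: x=[7.6480 12.7714 17.1933 21.6712] v=[-0.8681 -0.5549 0.4226 -0.2838]
Step 4: x=[7.4239 12.6324 17.2801 21.6753] v=[-1.1206 -0.6952 0.4338 0.0206]
Step 5: x=[7.1555 12.4709 17.3568 21.7436] v=[-1.3421 -0.8074 0.3833 0.3416]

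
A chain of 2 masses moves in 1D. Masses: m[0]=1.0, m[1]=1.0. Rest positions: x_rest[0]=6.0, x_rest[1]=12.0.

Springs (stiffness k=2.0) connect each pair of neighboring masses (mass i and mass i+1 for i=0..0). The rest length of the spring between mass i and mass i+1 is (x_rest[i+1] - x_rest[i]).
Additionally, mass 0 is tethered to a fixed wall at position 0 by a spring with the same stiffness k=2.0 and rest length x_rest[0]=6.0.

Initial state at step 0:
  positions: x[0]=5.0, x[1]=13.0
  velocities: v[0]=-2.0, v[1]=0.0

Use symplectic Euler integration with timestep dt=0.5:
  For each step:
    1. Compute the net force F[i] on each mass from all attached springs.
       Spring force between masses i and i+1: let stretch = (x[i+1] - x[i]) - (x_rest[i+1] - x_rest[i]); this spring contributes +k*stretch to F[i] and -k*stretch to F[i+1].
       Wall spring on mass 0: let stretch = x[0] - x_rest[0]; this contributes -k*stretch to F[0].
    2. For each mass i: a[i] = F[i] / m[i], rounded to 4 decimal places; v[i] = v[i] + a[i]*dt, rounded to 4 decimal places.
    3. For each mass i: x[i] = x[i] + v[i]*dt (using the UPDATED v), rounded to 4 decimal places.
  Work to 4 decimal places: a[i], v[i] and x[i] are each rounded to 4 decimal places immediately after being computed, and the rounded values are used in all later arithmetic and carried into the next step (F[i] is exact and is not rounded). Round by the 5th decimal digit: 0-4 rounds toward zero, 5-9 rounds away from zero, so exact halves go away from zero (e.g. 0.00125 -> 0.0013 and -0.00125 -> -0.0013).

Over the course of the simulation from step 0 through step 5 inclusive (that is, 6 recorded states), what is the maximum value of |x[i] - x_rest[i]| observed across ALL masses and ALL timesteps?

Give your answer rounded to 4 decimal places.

Answer: 1.8125

Derivation:
Step 0: x=[5.0000 13.0000] v=[-2.0000 0.0000]
Step 1: x=[5.5000 12.0000] v=[1.0000 -2.0000]
Step 2: x=[6.5000 10.7500] v=[2.0000 -2.5000]
Step 3: x=[6.3750 10.3750] v=[-0.2500 -0.7500]
Step 4: x=[5.0625 11.0000] v=[-2.6250 1.2500]
Step 5: x=[4.1875 11.6563] v=[-1.7500 1.3125]
Max displacement = 1.8125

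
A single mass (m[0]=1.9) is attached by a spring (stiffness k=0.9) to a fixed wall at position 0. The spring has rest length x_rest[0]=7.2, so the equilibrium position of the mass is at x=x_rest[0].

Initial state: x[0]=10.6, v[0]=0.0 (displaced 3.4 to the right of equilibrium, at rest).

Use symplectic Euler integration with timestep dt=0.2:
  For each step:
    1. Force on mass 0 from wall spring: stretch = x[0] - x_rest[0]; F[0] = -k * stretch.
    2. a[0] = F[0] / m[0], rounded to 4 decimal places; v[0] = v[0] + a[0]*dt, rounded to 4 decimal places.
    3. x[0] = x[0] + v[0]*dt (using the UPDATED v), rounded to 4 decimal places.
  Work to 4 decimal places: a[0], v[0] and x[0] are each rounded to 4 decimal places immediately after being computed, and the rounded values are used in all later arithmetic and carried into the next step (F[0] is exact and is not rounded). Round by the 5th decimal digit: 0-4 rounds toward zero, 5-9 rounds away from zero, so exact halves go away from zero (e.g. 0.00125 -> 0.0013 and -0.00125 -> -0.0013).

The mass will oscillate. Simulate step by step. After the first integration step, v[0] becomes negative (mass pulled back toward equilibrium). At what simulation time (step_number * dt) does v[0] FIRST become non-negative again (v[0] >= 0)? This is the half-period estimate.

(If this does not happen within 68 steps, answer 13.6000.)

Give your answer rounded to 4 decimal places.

Step 0: x=[10.6000] v=[0.0000]
Step 1: x=[10.5356] v=[-0.3221]
Step 2: x=[10.4080] v=[-0.6381]
Step 3: x=[10.2196] v=[-0.9420]
Step 4: x=[9.9740] v=[-1.2281]
Step 5: x=[9.6758] v=[-1.4909]
Step 6: x=[9.3307] v=[-1.7254]
Step 7: x=[8.9452] v=[-1.9273]
Step 8: x=[8.5267] v=[-2.0926]
Step 9: x=[8.0830] v=[-2.2183]
Step 10: x=[7.6226] v=[-2.3020]
Step 11: x=[7.1542] v=[-2.3420]
Step 12: x=[6.6867] v=[-2.3377]
Step 13: x=[6.2289] v=[-2.2891]
Step 14: x=[5.7895] v=[-2.1971]
Step 15: x=[5.3768] v=[-2.0635]
Step 16: x=[4.9986] v=[-1.8908]
Step 17: x=[4.6622] v=[-1.6822]
Step 18: x=[4.3738] v=[-1.4418]
Step 19: x=[4.1390] v=[-1.1741]
Step 20: x=[3.9622] v=[-0.8841]
Step 21: x=[3.8467] v=[-0.5774]
Step 22: x=[3.7948] v=[-0.2597]
Step 23: x=[3.8074] v=[0.0629]
First v>=0 after going negative at step 23, time=4.6000

Answer: 4.6000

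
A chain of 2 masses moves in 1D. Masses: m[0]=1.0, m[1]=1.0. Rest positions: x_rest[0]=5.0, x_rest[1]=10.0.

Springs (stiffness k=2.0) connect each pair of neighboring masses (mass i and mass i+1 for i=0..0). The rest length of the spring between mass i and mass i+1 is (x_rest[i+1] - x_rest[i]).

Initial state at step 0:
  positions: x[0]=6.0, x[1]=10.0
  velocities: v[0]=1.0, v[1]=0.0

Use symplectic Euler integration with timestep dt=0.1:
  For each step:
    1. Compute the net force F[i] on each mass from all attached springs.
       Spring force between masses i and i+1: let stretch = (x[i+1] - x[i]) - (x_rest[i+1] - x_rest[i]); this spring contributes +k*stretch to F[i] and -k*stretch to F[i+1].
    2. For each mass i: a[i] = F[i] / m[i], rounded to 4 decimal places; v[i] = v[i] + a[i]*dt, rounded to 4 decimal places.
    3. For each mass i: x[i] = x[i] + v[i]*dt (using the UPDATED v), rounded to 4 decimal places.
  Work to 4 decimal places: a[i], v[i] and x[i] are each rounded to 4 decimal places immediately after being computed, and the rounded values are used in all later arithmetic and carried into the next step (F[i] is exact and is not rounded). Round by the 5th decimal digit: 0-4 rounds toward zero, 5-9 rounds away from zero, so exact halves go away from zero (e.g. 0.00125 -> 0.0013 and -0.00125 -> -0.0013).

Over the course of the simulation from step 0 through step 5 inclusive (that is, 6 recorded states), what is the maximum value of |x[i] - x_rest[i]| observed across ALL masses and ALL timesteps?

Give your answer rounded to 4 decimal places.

Answer: 1.1923

Derivation:
Step 0: x=[6.0000 10.0000] v=[1.0000 0.0000]
Step 1: x=[6.0800 10.0200] v=[0.8000 0.2000]
Step 2: x=[6.1388 10.0612] v=[0.5880 0.4120]
Step 3: x=[6.1761 10.1240] v=[0.3725 0.6275]
Step 4: x=[6.1923 10.2078] v=[0.1621 0.8379]
Step 5: x=[6.1888 10.3113] v=[-0.0348 1.0348]
Max displacement = 1.1923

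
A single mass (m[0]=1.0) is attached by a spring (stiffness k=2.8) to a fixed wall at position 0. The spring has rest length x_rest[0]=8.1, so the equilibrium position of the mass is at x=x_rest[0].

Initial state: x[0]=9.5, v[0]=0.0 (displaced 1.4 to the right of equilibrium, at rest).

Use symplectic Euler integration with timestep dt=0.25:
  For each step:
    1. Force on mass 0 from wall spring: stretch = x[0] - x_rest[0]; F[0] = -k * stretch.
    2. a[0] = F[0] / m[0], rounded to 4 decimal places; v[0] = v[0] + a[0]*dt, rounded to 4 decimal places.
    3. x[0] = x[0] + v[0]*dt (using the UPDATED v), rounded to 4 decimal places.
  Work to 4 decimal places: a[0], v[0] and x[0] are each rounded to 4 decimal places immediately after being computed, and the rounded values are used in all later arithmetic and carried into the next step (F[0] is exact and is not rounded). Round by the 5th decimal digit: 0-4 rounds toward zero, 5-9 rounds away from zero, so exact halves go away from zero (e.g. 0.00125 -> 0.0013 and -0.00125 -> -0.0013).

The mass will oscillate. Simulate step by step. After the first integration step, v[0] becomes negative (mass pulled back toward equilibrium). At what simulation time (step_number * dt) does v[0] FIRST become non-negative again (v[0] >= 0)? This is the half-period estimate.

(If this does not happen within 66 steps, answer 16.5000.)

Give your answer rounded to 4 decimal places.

Answer: 2.0000

Derivation:
Step 0: x=[9.5000] v=[0.0000]
Step 1: x=[9.2550] v=[-0.9800]
Step 2: x=[8.8079] v=[-1.7885]
Step 3: x=[8.2369] v=[-2.2840]
Step 4: x=[7.6420] v=[-2.3798]
Step 5: x=[7.1272] v=[-2.0592]
Step 6: x=[6.7826] v=[-1.3783]
Step 7: x=[6.6686] v=[-0.4561]
Step 8: x=[6.8051] v=[0.5459]
First v>=0 after going negative at step 8, time=2.0000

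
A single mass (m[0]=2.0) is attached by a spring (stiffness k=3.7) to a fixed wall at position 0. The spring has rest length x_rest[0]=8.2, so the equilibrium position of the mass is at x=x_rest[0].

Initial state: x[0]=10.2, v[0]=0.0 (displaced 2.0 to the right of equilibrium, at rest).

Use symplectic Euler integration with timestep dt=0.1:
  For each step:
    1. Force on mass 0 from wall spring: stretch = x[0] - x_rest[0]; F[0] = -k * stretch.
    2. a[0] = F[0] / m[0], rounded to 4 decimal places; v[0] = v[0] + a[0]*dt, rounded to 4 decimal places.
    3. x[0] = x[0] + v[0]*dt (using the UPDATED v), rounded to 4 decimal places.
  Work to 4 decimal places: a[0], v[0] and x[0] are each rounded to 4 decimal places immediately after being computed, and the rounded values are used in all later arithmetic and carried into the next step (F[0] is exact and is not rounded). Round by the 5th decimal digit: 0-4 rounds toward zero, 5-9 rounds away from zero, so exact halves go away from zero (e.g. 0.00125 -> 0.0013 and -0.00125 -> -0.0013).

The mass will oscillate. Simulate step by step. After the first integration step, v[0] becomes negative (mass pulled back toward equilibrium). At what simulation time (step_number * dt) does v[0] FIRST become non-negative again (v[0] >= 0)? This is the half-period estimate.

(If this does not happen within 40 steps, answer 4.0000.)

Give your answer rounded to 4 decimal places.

Answer: 2.4000

Derivation:
Step 0: x=[10.2000] v=[0.0000]
Step 1: x=[10.1630] v=[-0.3700]
Step 2: x=[10.0897] v=[-0.7332]
Step 3: x=[9.9814] v=[-1.0828]
Step 4: x=[9.8402] v=[-1.4124]
Step 5: x=[9.6686] v=[-1.7158]
Step 6: x=[9.4699] v=[-1.9875]
Step 7: x=[9.2477] v=[-2.2224]
Step 8: x=[9.0061] v=[-2.4162]
Step 9: x=[8.7496] v=[-2.5653]
Step 10: x=[8.4829] v=[-2.6670]
Step 11: x=[8.2110] v=[-2.7193]
Step 12: x=[7.9389] v=[-2.7213]
Step 13: x=[7.6716] v=[-2.6730]
Step 14: x=[7.4141] v=[-2.5753]
Step 15: x=[7.1711] v=[-2.4299]
Step 16: x=[6.9471] v=[-2.2396]
Step 17: x=[6.7463] v=[-2.0078]
Step 18: x=[6.5724] v=[-1.7389]
Step 19: x=[6.4286] v=[-1.4378]
Step 20: x=[6.3176] v=[-1.1101]
Step 21: x=[6.2414] v=[-0.7619]
Step 22: x=[6.2014] v=[-0.3996]
Step 23: x=[6.1984] v=[-0.0299]
Step 24: x=[6.2324] v=[0.3404]
First v>=0 after going negative at step 24, time=2.4000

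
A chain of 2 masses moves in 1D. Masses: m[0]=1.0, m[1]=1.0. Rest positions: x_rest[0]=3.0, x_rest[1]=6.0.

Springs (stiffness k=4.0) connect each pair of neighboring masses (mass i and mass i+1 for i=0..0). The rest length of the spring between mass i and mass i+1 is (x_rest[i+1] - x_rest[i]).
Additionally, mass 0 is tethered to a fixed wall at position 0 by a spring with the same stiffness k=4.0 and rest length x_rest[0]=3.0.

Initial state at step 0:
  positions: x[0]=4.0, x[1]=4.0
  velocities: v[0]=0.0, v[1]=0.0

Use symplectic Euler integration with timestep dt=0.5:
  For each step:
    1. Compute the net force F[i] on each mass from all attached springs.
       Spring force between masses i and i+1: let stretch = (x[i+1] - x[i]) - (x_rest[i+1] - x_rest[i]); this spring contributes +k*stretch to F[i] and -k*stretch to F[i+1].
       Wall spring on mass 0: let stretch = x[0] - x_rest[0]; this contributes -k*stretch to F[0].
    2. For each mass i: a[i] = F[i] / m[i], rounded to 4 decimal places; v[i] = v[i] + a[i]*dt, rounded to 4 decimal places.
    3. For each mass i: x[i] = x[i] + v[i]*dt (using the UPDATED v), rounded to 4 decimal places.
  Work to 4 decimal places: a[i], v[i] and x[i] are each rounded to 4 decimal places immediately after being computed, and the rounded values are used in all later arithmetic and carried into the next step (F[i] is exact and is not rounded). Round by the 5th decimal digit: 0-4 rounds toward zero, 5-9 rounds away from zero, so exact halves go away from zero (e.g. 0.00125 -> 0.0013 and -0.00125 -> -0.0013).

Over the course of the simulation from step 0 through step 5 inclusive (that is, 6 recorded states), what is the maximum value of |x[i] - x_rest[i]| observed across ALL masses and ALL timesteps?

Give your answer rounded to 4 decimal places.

Answer: 3.0000

Derivation:
Step 0: x=[4.0000 4.0000] v=[0.0000 0.0000]
Step 1: x=[0.0000 7.0000] v=[-8.0000 6.0000]
Step 2: x=[3.0000 6.0000] v=[6.0000 -2.0000]
Step 3: x=[6.0000 5.0000] v=[6.0000 -2.0000]
Step 4: x=[2.0000 8.0000] v=[-8.0000 6.0000]
Step 5: x=[2.0000 8.0000] v=[0.0000 0.0000]
Max displacement = 3.0000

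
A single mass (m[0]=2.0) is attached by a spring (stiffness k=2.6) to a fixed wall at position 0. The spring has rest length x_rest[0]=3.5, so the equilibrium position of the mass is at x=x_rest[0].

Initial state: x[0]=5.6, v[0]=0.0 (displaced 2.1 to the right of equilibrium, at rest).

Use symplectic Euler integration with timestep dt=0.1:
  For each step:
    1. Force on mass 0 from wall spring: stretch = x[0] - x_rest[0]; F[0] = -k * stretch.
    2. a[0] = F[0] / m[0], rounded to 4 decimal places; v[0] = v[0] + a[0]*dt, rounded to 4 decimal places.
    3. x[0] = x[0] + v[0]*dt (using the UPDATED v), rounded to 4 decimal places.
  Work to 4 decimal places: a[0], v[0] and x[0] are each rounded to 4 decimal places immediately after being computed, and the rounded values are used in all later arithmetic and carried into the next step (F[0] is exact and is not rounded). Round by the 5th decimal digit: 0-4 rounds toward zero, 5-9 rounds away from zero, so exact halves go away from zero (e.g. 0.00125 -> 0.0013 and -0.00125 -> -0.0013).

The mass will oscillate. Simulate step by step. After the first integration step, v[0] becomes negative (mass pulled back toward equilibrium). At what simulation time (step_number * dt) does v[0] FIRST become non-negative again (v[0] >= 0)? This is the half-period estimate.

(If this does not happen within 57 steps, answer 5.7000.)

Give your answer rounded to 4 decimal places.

Answer: 2.8000

Derivation:
Step 0: x=[5.6000] v=[0.0000]
Step 1: x=[5.5727] v=[-0.2730]
Step 2: x=[5.5185] v=[-0.5425]
Step 3: x=[5.4380] v=[-0.8049]
Step 4: x=[5.3323] v=[-1.0568]
Step 5: x=[5.2028] v=[-1.2950]
Step 6: x=[5.0512] v=[-1.5164]
Step 7: x=[4.8794] v=[-1.7181]
Step 8: x=[4.6897] v=[-1.8974]
Step 9: x=[4.4845] v=[-2.0521]
Step 10: x=[4.2665] v=[-2.1801]
Step 11: x=[4.0385] v=[-2.2798]
Step 12: x=[3.8035] v=[-2.3498]
Step 13: x=[3.5646] v=[-2.3893]
Step 14: x=[3.3248] v=[-2.3977]
Step 15: x=[3.0873] v=[-2.3749]
Step 16: x=[2.8552] v=[-2.3213]
Step 17: x=[2.6315] v=[-2.2375]
Step 18: x=[2.4190] v=[-2.1246]
Step 19: x=[2.2206] v=[-1.9841]
Step 20: x=[2.0388] v=[-1.8178]
Step 21: x=[1.8760] v=[-1.6278]
Step 22: x=[1.7343] v=[-1.4167]
Step 23: x=[1.6156] v=[-1.1872]
Step 24: x=[1.5214] v=[-0.9422]
Step 25: x=[1.4529] v=[-0.6850]
Step 26: x=[1.4110] v=[-0.4189]
Step 27: x=[1.3963] v=[-0.1473]
Step 28: x=[1.4089] v=[0.1262]
First v>=0 after going negative at step 28, time=2.8000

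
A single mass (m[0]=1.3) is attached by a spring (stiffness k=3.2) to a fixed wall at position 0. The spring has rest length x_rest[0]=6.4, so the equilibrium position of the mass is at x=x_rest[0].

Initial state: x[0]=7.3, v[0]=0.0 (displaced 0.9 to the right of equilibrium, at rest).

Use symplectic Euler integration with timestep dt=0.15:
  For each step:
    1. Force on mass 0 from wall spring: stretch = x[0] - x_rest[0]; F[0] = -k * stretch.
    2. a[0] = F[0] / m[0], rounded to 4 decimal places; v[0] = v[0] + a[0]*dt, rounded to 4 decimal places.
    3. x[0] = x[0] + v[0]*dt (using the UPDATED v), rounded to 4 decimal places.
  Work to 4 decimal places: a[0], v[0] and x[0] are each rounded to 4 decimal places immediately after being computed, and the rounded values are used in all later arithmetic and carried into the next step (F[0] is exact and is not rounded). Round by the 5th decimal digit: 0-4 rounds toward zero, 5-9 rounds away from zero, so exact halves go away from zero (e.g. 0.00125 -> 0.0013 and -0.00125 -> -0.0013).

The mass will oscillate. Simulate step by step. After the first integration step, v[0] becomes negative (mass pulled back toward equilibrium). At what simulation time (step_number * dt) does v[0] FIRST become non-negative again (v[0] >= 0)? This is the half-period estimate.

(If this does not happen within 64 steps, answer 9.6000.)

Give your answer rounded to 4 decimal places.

Step 0: x=[7.3000] v=[0.0000]
Step 1: x=[7.2502] v=[-0.3323]
Step 2: x=[7.1533] v=[-0.6462]
Step 3: x=[7.0147] v=[-0.9243]
Step 4: x=[6.8420] v=[-1.1513]
Step 5: x=[6.6448] v=[-1.3145]
Step 6: x=[6.4341] v=[-1.4049]
Step 7: x=[6.2215] v=[-1.4175]
Step 8: x=[6.0188] v=[-1.3516]
Step 9: x=[5.8372] v=[-1.2109]
Step 10: x=[5.6867] v=[-1.0031]
Step 11: x=[5.5757] v=[-0.7397]
Step 12: x=[5.5104] v=[-0.4354]
Step 13: x=[5.4944] v=[-0.1069]
Step 14: x=[5.5285] v=[0.2275]
First v>=0 after going negative at step 14, time=2.1000

Answer: 2.1000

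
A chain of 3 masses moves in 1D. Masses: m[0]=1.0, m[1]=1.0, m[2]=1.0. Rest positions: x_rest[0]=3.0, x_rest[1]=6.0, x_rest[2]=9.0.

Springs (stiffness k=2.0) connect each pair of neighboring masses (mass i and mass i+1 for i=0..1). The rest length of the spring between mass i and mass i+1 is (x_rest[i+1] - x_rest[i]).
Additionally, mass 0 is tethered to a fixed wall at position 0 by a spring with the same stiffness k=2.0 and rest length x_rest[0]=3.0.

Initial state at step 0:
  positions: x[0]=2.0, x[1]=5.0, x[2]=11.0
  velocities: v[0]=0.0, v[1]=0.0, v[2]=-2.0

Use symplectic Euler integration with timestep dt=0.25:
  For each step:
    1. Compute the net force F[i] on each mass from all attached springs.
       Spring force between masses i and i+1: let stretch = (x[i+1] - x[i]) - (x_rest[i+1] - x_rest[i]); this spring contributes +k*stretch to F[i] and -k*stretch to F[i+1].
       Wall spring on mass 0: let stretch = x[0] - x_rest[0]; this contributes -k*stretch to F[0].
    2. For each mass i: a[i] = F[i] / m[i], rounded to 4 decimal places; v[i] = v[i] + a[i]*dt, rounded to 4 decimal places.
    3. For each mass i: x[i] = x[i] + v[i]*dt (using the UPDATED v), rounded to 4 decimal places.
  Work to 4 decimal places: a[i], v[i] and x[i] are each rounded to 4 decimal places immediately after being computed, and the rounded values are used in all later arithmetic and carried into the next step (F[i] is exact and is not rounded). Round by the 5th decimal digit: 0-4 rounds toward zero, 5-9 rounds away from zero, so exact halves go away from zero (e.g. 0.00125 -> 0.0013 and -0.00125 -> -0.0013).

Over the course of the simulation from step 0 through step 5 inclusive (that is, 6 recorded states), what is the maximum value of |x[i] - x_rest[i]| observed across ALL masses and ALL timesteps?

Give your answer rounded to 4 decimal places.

Step 0: x=[2.0000 5.0000 11.0000] v=[0.0000 0.0000 -2.0000]
Step 1: x=[2.1250 5.3750 10.1250] v=[0.5000 1.5000 -3.5000]
Step 2: x=[2.3906 5.9375 9.0313] v=[1.0625 2.2500 -4.3750]
Step 3: x=[2.8008 6.4434 7.9258] v=[1.6407 2.0235 -4.4219]
Step 4: x=[3.3162 6.6793 7.0100] v=[2.0616 0.9434 -3.6631]
Step 5: x=[3.8375 6.5361 6.4279] v=[2.0851 -0.5728 -2.3285]
Max displacement = 2.5721

Answer: 2.5721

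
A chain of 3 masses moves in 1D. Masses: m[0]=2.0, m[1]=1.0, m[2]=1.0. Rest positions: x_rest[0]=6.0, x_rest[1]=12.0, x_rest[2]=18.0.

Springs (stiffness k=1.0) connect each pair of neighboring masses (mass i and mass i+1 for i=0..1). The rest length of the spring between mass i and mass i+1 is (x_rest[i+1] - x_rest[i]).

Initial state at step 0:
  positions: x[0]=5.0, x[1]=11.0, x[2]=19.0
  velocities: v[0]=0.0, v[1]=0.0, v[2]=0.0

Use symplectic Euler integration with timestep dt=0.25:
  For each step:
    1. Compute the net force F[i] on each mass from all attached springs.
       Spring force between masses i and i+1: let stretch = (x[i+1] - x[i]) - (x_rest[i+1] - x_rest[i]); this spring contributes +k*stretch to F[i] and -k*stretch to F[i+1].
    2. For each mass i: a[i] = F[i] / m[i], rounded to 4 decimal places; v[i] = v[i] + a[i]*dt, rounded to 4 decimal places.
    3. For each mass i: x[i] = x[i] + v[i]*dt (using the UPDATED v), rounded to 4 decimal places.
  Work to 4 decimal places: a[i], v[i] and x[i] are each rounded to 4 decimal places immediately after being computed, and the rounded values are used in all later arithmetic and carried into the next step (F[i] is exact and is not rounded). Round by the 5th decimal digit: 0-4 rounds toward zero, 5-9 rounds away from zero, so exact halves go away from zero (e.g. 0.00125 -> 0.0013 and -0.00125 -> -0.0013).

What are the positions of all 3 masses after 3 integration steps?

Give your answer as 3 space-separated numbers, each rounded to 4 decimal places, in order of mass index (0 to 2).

Answer: 5.0187 11.6370 18.3257

Derivation:
Step 0: x=[5.0000 11.0000 19.0000] v=[0.0000 0.0000 0.0000]
Step 1: x=[5.0000 11.1250 18.8750] v=[0.0000 0.5000 -0.5000]
Step 2: x=[5.0039 11.3516 18.6406] v=[0.0156 0.9063 -0.9375]
Step 3: x=[5.0187 11.6370 18.3257] v=[0.0591 1.1416 -1.2598]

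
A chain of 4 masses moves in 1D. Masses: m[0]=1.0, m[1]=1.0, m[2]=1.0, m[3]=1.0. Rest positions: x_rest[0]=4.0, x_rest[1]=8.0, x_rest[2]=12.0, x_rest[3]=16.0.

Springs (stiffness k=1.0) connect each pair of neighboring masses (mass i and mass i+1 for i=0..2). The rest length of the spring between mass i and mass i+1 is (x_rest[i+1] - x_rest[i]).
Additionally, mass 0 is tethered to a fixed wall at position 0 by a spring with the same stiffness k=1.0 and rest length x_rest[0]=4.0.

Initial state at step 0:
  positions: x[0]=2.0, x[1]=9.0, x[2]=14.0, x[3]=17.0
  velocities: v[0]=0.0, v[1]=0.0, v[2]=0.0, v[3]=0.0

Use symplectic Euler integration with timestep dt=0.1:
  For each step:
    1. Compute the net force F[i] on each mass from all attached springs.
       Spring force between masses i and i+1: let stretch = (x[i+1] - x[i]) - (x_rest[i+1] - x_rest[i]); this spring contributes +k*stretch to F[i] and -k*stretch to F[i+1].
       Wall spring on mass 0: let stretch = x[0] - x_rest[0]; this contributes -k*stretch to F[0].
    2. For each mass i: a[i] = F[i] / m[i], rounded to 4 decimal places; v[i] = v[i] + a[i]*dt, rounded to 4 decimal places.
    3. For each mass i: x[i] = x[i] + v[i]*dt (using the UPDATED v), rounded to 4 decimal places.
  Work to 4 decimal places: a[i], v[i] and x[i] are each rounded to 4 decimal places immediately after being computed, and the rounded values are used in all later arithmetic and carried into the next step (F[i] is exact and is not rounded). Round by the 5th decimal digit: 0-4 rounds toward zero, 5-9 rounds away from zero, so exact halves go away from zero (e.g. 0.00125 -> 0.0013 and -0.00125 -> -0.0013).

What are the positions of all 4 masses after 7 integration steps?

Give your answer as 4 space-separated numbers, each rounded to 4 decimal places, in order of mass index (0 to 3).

Step 0: x=[2.0000 9.0000 14.0000 17.0000] v=[0.0000 0.0000 0.0000 0.0000]
Step 1: x=[2.0500 8.9800 13.9800 17.0100] v=[0.5000 -0.2000 -0.2000 0.1000]
Step 2: x=[2.1488 8.9407 13.9403 17.0297] v=[0.9880 -0.3930 -0.3970 0.1970]
Step 3: x=[2.2940 8.8835 13.8815 17.0585] v=[1.4523 -0.5722 -0.5880 0.2881]
Step 4: x=[2.4822 8.8104 13.8045 17.0955] v=[1.8819 -0.7314 -0.7701 0.3704]
Step 5: x=[2.7089 8.7239 13.7105 17.1396] v=[2.2665 -0.8648 -0.9404 0.4413]
Step 6: x=[2.9686 8.6271 13.6009 17.1894] v=[2.5971 -0.9676 -1.0962 0.4984]
Step 7: x=[3.2552 8.5235 13.4774 17.2434] v=[2.8661 -1.0361 -1.2347 0.5396]

Answer: 3.2552 8.5235 13.4774 17.2434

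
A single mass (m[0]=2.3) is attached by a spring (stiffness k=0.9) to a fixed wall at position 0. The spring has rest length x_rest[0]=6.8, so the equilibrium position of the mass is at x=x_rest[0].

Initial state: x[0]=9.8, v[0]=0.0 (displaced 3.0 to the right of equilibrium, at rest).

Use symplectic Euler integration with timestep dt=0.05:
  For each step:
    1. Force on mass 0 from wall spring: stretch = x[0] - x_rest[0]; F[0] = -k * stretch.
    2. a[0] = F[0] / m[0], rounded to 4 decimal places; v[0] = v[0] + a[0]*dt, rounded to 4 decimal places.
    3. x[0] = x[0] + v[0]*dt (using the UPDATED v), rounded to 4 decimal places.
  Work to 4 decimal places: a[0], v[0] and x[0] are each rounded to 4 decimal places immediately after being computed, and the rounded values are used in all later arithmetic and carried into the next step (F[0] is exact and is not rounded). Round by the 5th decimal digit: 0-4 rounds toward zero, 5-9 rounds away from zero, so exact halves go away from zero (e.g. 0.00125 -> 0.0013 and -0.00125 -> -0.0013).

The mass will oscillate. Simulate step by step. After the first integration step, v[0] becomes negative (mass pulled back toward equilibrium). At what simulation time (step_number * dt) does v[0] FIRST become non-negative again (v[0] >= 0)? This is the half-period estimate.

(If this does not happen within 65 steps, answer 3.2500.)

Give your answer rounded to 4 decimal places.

Answer: 3.2500

Derivation:
Step 0: x=[9.8000] v=[0.0000]
Step 1: x=[9.7971] v=[-0.0587]
Step 2: x=[9.7912] v=[-0.1173]
Step 3: x=[9.7824] v=[-0.1758]
Step 4: x=[9.7707] v=[-0.2342]
Step 5: x=[9.7561] v=[-0.2923]
Step 6: x=[9.7386] v=[-0.3501]
Step 7: x=[9.7182] v=[-0.4076]
Step 8: x=[9.6950] v=[-0.4647]
Step 9: x=[9.6689] v=[-0.5213]
Step 10: x=[9.6400] v=[-0.5774]
Step 11: x=[9.6084] v=[-0.6330]
Step 12: x=[9.5740] v=[-0.6879]
Step 13: x=[9.5369] v=[-0.7422]
Step 14: x=[9.4971] v=[-0.7958]
Step 15: x=[9.4547] v=[-0.8486]
Step 16: x=[9.4097] v=[-0.9005]
Step 17: x=[9.3621] v=[-0.9516]
Step 18: x=[9.3120] v=[-1.0017]
Step 19: x=[9.2595] v=[-1.0509]
Step 20: x=[9.2046] v=[-1.0990]
Step 21: x=[9.1473] v=[-1.1460]
Step 22: x=[9.0877] v=[-1.1919]
Step 23: x=[9.0259] v=[-1.2367]
Step 24: x=[8.9619] v=[-1.2803]
Step 25: x=[8.8958] v=[-1.3226]
Step 26: x=[8.8276] v=[-1.3636]
Step 27: x=[8.7574] v=[-1.4033]
Step 28: x=[8.6853] v=[-1.4416]
Step 29: x=[8.6114] v=[-1.4785]
Step 30: x=[8.5357] v=[-1.5139]
Step 31: x=[8.4583] v=[-1.5479]
Step 32: x=[8.3793] v=[-1.5803]
Step 33: x=[8.2987] v=[-1.6112]
Step 34: x=[8.2167] v=[-1.6405]
Step 35: x=[8.1333] v=[-1.6682]
Step 36: x=[8.0486] v=[-1.6943]
Step 37: x=[7.9627] v=[-1.7187]
Step 38: x=[7.8756] v=[-1.7415]
Step 39: x=[7.7875] v=[-1.7625]
Step 40: x=[7.6984] v=[-1.7818]
Step 41: x=[7.6084] v=[-1.7994]
Step 42: x=[7.5176] v=[-1.8152]
Step 43: x=[7.4261] v=[-1.8292]
Step 44: x=[7.3340] v=[-1.8415]
Step 45: x=[7.2414] v=[-1.8520]
Step 46: x=[7.1484] v=[-1.8606]
Step 47: x=[7.0550] v=[-1.8674]
Step 48: x=[6.9614] v=[-1.8724]
Step 49: x=[6.8676] v=[-1.8756]
Step 50: x=[6.7738] v=[-1.8769]
Step 51: x=[6.6800] v=[-1.8764]
Step 52: x=[6.5863] v=[-1.8741]
Step 53: x=[6.4928] v=[-1.8699]
Step 54: x=[6.3996] v=[-1.8639]
Step 55: x=[6.3068] v=[-1.8561]
Step 56: x=[6.2145] v=[-1.8465]
Step 57: x=[6.1228] v=[-1.8350]
Step 58: x=[6.0317] v=[-1.8218]
Step 59: x=[5.9414] v=[-1.8068]
Step 60: x=[5.8519] v=[-1.7900]
Step 61: x=[5.7633] v=[-1.7715]
Step 62: x=[5.6757] v=[-1.7512]
Step 63: x=[5.5892] v=[-1.7292]
Step 64: x=[5.5039] v=[-1.7055]
Step 65: x=[5.4199] v=[-1.6801]
v[0] did not become non-negative within 65 steps; using fallback time=3.2500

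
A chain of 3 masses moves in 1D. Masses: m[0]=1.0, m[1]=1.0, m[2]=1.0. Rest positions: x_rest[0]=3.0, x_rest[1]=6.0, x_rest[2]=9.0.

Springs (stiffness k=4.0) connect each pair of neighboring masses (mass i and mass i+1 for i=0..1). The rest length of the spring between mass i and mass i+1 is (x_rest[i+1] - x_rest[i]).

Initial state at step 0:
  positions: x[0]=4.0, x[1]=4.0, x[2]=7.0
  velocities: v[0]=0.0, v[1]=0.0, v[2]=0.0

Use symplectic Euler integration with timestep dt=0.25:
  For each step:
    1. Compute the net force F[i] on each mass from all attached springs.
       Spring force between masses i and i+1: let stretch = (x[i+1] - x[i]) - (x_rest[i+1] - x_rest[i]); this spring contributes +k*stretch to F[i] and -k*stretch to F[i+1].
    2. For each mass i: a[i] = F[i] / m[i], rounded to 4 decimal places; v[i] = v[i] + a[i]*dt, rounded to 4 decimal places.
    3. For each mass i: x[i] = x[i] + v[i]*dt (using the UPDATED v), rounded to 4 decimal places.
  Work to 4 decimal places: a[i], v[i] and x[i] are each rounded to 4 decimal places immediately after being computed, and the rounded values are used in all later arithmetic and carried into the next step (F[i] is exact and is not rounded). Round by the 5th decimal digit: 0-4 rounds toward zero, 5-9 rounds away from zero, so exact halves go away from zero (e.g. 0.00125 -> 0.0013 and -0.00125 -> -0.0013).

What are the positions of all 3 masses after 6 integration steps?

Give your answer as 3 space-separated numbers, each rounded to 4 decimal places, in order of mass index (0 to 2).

Answer: 0.9634 4.0066 10.0301

Derivation:
Step 0: x=[4.0000 4.0000 7.0000] v=[0.0000 0.0000 0.0000]
Step 1: x=[3.2500 4.7500 7.0000] v=[-3.0000 3.0000 0.0000]
Step 2: x=[2.1250 5.6875 7.1875] v=[-4.5000 3.7500 0.7500]
Step 3: x=[1.1406 6.1094 7.7500] v=[-3.9375 1.6875 2.2500]
Step 4: x=[0.6484 5.6992 8.6524] v=[-1.9687 -1.6407 3.6094]
Step 5: x=[0.6689 4.7646 9.5665] v=[0.0821 -3.7383 3.6562]
Step 6: x=[0.9634 4.0066 10.0301] v=[1.1778 -3.0321 1.8543]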